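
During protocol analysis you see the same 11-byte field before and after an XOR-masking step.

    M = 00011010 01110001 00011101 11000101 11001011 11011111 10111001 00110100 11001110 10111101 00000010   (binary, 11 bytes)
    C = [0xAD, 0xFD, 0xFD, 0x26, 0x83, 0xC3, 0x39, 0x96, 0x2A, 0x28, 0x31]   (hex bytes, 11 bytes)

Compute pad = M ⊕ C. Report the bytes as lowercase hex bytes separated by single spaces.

b7 8c e0 e3 48 1c 80 a2 e4 95 33

Since C = M ⊕ pad, XORing both sides with M gives pad = M ⊕ C.
byte 0: 00011010 xor 10101101 = 10110111
byte 1: 01110001 xor 11111101 = 10001100
byte 2: 00011101 xor 11111101 = 11100000
byte 3: 11000101 xor 00100110 = 11100011
byte 4: 11001011 xor 10000011 = 01001000
byte 5: 11011111 xor 11000011 = 00011100
byte 6: 10111001 xor 00111001 = 10000000
byte 7: 00110100 xor 10010110 = 10100010
byte 8: 11001110 xor 00101010 = 11100100
byte 9: 10111101 xor 00101000 = 10010101
byte 10: 00000010 xor 00110001 = 00110011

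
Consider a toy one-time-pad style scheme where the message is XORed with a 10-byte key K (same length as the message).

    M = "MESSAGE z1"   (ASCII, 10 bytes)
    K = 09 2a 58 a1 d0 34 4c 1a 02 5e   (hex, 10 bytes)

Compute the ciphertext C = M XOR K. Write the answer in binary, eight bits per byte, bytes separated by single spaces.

01000100 01101111 00001011 11110010 10010001 01110011 00001001 00111010 01111000 01101111

XOR is its own inverse, so applying the key byte-wise gives the result directly.
4d ⊕ 09 = 44
45 ⊕ 2a = 6f
53 ⊕ 58 = 0b
53 ⊕ a1 = f2
41 ⊕ d0 = 91
47 ⊕ 34 = 73
45 ⊕ 4c = 09
20 ⊕ 1a = 3a
7a ⊕ 02 = 78
31 ⊕ 5e = 6f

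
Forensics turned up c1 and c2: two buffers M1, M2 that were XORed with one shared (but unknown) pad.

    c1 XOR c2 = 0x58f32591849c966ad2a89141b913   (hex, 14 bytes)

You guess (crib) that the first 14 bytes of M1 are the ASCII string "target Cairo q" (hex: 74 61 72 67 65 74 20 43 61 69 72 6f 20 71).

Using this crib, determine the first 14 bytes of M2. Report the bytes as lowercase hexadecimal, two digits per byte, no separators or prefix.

2c9257f6e1e8b629b3c1e32e9962

Since c1 ⊕ c2 = M1 ⊕ M2, XORing with the guessed M1 bytes yields the corresponding M2 bytes: M2 = (c1 ⊕ c2) ⊕ M1.
byte 0: 01011000 ⊕ 01110100 = 00101100
byte 1: 11110011 ⊕ 01100001 = 10010010
byte 2: 00100101 ⊕ 01110010 = 01010111
byte 3: 10010001 ⊕ 01100111 = 11110110
byte 4: 10000100 ⊕ 01100101 = 11100001
byte 5: 10011100 ⊕ 01110100 = 11101000
byte 6: 10010110 ⊕ 00100000 = 10110110
byte 7: 01101010 ⊕ 01000011 = 00101001
byte 8: 11010010 ⊕ 01100001 = 10110011
byte 9: 10101000 ⊕ 01101001 = 11000001
byte 10: 10010001 ⊕ 01110010 = 11100011
byte 11: 01000001 ⊕ 01101111 = 00101110
byte 12: 10111001 ⊕ 00100000 = 10011001
byte 13: 00010011 ⊕ 01110001 = 01100010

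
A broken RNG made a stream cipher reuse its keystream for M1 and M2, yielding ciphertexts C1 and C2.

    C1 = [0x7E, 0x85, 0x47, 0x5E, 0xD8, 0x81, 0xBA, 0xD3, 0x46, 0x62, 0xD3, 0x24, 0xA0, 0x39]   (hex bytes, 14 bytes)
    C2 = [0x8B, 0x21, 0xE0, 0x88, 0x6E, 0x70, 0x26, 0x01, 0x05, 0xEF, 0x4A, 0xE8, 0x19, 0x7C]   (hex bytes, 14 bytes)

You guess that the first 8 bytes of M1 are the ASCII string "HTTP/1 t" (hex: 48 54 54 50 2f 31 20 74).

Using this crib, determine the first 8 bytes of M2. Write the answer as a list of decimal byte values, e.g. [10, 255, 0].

[189, 240, 243, 134, 153, 192, 188, 166]

First, C1 ⊕ C2 = (M1 ⊕ K) ⊕ (M2 ⊕ K) = M1 ⊕ M2, so the key drops out. Then M2 = (M1 ⊕ M2) ⊕ M1 over the first 8 bytes.
byte 0: (7e ^ 8b) ^ 48 = f5 ^ 48 = bd
byte 1: (85 ^ 21) ^ 54 = a4 ^ 54 = f0
byte 2: (47 ^ e0) ^ 54 = a7 ^ 54 = f3
byte 3: (5e ^ 88) ^ 50 = d6 ^ 50 = 86
byte 4: (d8 ^ 6e) ^ 2f = b6 ^ 2f = 99
byte 5: (81 ^ 70) ^ 31 = f1 ^ 31 = c0
byte 6: (ba ^ 26) ^ 20 = 9c ^ 20 = bc
byte 7: (d3 ^ 01) ^ 74 = d2 ^ 74 = a6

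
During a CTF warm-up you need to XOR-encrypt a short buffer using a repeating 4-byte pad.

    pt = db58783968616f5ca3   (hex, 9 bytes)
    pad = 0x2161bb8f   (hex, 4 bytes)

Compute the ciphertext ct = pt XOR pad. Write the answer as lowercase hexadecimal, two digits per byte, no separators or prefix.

The 4-byte key repeats, so the effective keystream is 21 61 bb 8f 21 61 bb 8f 21.
byte 0: db xor 21 = fa
byte 1: 58 xor 61 = 39
byte 2: 78 xor bb = c3
byte 3: 39 xor 8f = b6
byte 4: 68 xor 21 = 49
byte 5: 61 xor 61 = 00
byte 6: 6f xor bb = d4
byte 7: 5c xor 8f = d3
byte 8: a3 xor 21 = 82

fa39c3b64900d4d382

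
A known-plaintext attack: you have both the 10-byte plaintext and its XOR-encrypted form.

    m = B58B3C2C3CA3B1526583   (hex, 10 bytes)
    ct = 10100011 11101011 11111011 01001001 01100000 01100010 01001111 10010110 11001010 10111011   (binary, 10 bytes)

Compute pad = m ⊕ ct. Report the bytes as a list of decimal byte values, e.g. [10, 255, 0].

Since ct = m ⊕ pad, XORing both sides with m gives pad = m ⊕ ct.
b5 xor a3 = 16
8b xor eb = 60
3c xor fb = c7
2c xor 49 = 65
3c xor 60 = 5c
a3 xor 62 = c1
b1 xor 4f = fe
52 xor 96 = c4
65 xor ca = af
83 xor bb = 38

[22, 96, 199, 101, 92, 193, 254, 196, 175, 56]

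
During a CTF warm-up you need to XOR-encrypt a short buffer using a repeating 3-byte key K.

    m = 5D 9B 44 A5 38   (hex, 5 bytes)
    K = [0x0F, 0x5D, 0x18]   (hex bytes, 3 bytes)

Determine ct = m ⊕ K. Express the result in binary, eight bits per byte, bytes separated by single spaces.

The 3-byte key repeats, so the effective keystream is 0f 5d 18 0f 5d.
byte 0: 5d xor 0f = 52
byte 1: 9b xor 5d = c6
byte 2: 44 xor 18 = 5c
byte 3: a5 xor 0f = aa
byte 4: 38 xor 5d = 65

01010010 11000110 01011100 10101010 01100101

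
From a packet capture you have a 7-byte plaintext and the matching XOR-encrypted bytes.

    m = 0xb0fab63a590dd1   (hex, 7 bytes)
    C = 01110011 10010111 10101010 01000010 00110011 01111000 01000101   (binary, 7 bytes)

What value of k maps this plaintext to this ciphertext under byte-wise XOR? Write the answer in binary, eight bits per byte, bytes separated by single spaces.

Since C = m ⊕ k, XORing both sides with m gives k = m ⊕ C.
b0 ⊕ 73 = c3
fa ⊕ 97 = 6d
b6 ⊕ aa = 1c
3a ⊕ 42 = 78
59 ⊕ 33 = 6a
0d ⊕ 78 = 75
d1 ⊕ 45 = 94

11000011 01101101 00011100 01111000 01101010 01110101 10010100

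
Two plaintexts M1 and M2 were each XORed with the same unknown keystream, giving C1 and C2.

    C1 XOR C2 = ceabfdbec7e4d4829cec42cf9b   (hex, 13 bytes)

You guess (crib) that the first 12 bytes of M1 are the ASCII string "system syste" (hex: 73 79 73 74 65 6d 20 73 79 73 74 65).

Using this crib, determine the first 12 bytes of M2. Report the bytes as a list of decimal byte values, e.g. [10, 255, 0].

Since C1 ⊕ C2 = M1 ⊕ M2, XORing with the guessed M1 bytes yields the corresponding M2 bytes: M2 = (C1 ⊕ C2) ⊕ M1.
206 ^ 115 = 189
171 ^ 121 = 210
253 ^ 115 = 142
190 ^ 116 = 202
199 ^ 101 = 162
228 ^ 109 = 137
212 ^  32 = 244
130 ^ 115 = 241
156 ^ 121 = 229
236 ^ 115 = 159
 66 ^ 116 =  54
207 ^ 101 = 170

[189, 210, 142, 202, 162, 137, 244, 241, 229, 159, 54, 170]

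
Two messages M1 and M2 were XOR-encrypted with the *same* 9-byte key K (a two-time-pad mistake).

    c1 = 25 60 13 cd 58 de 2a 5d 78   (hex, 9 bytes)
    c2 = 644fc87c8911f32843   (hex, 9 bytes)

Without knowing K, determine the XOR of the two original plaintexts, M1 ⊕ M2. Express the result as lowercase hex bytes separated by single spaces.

c1 ⊕ c2 = (M1 ⊕ K) ⊕ (M2 ⊕ K) = M1 ⊕ M2 — the shared key cancels under XOR.
byte 0: 25 xor 64 = 41
byte 1: 60 xor 4f = 2f
byte 2: 13 xor c8 = db
byte 3: cd xor 7c = b1
byte 4: 58 xor 89 = d1
byte 5: de xor 11 = cf
byte 6: 2a xor f3 = d9
byte 7: 5d xor 28 = 75
byte 8: 78 xor 43 = 3b

41 2f db b1 d1 cf d9 75 3b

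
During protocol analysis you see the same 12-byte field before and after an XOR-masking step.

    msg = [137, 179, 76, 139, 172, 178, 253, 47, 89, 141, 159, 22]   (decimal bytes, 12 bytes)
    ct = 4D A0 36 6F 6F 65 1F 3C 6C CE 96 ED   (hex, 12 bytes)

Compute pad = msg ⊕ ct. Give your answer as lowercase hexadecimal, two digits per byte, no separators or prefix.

Since ct = msg ⊕ pad, XORing both sides with msg gives pad = msg ⊕ ct.
byte 0: 10001001 ^ 01001101 = 11000100
byte 1: 10110011 ^ 10100000 = 00010011
byte 2: 01001100 ^ 00110110 = 01111010
byte 3: 10001011 ^ 01101111 = 11100100
byte 4: 10101100 ^ 01101111 = 11000011
byte 5: 10110010 ^ 01100101 = 11010111
byte 6: 11111101 ^ 00011111 = 11100010
byte 7: 00101111 ^ 00111100 = 00010011
byte 8: 01011001 ^ 01101100 = 00110101
byte 9: 10001101 ^ 11001110 = 01000011
byte 10: 10011111 ^ 10010110 = 00001001
byte 11: 00010110 ^ 11101101 = 11111011

c4137ae4c3d7e213354309fb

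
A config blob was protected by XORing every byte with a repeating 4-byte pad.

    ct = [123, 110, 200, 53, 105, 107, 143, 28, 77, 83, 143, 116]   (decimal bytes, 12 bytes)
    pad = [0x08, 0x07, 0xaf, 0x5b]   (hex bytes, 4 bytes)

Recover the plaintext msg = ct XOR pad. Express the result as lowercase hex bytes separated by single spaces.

73 69 67 6e 61 6c 20 47 45 54 20 2f

The 4-byte key repeats, so the effective keystream is 08 07 af 5b 08 07 af 5b 08 07 af 5b.
byte 0: 01111011 ⊕ 00001000 = 01110011
byte 1: 01101110 ⊕ 00000111 = 01101001
byte 2: 11001000 ⊕ 10101111 = 01100111
byte 3: 00110101 ⊕ 01011011 = 01101110
byte 4: 01101001 ⊕ 00001000 = 01100001
byte 5: 01101011 ⊕ 00000111 = 01101100
byte 6: 10001111 ⊕ 10101111 = 00100000
byte 7: 00011100 ⊕ 01011011 = 01000111
byte 8: 01001101 ⊕ 00001000 = 01000101
byte 9: 01010011 ⊕ 00000111 = 01010100
byte 10: 10001111 ⊕ 10101111 = 00100000
byte 11: 01110100 ⊕ 01011011 = 00101111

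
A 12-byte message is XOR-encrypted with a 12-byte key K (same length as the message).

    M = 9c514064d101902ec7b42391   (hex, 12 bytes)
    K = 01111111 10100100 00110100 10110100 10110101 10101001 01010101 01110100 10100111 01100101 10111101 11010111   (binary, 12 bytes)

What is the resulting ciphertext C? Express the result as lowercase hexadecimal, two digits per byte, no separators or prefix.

XOR is its own inverse, so applying the key byte-wise gives the result directly.
9c xor 7f = e3
51 xor a4 = f5
40 xor 34 = 74
64 xor b4 = d0
d1 xor b5 = 64
01 xor a9 = a8
90 xor 55 = c5
2e xor 74 = 5a
c7 xor a7 = 60
b4 xor 65 = d1
23 xor bd = 9e
91 xor d7 = 46

e3f574d064a8c55a60d19e46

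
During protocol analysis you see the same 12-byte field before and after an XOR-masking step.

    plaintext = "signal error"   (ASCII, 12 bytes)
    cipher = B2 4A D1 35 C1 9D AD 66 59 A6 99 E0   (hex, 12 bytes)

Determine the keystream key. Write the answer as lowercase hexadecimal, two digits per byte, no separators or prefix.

c123b65ba0f18d032bd4f692

Since cipher = plaintext ⊕ key, XORing both sides with plaintext gives key = plaintext ⊕ cipher.
115 XOR 178 = 193
105 XOR  74 =  35
103 XOR 209 = 182
110 XOR  53 =  91
 97 XOR 193 = 160
108 XOR 157 = 241
 32 XOR 173 = 141
101 XOR 102 =   3
114 XOR  89 =  43
114 XOR 166 = 212
111 XOR 153 = 246
114 XOR 224 = 146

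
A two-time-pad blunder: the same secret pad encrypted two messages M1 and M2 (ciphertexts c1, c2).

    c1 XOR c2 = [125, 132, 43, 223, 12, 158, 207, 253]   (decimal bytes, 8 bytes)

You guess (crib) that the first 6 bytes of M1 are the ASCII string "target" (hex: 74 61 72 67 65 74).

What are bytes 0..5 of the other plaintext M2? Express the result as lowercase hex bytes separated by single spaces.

Since c1 ⊕ c2 = M1 ⊕ M2, XORing with the guessed M1 bytes yields the corresponding M2 bytes: M2 = (c1 ⊕ c2) ⊕ M1.
7d ⊕ 74 = 09
84 ⊕ 61 = e5
2b ⊕ 72 = 59
df ⊕ 67 = b8
0c ⊕ 65 = 69
9e ⊕ 74 = ea

09 e5 59 b8 69 ea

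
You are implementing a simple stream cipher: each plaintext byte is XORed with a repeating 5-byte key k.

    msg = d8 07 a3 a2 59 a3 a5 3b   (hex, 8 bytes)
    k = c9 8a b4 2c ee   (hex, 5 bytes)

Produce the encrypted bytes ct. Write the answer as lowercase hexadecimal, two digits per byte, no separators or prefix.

118d178eb76a2f8f

The 5-byte key repeats, so the effective keystream is c9 8a b4 2c ee c9 8a b4.
byte 0: d8 xor c9 = 11
byte 1: 07 xor 8a = 8d
byte 2: a3 xor b4 = 17
byte 3: a2 xor 2c = 8e
byte 4: 59 xor ee = b7
byte 5: a3 xor c9 = 6a
byte 6: a5 xor 8a = 2f
byte 7: 3b xor b4 = 8f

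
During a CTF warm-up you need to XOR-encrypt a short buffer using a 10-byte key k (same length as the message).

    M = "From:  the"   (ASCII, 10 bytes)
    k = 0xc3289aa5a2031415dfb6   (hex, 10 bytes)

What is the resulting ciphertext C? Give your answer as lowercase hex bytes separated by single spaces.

85 5a f5 c8 98 23 34 61 b7 d3

XOR is its own inverse, so applying the key byte-wise gives the result directly.
46 XOR c3 = 85
72 XOR 28 = 5a
6f XOR 9a = f5
6d XOR a5 = c8
3a XOR a2 = 98
20 XOR 03 = 23
20 XOR 14 = 34
74 XOR 15 = 61
68 XOR df = b7
65 XOR b6 = d3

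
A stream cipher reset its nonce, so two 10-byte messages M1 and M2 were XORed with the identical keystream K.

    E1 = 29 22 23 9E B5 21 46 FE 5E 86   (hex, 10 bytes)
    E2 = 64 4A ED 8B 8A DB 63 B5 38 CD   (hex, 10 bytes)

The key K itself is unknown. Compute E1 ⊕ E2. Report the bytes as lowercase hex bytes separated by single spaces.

E1 ⊕ E2 = (M1 ⊕ K) ⊕ (M2 ⊕ K) = M1 ⊕ M2 — the shared key cancels under XOR.
byte 0: 29 XOR 64 = 4d
byte 1: 22 XOR 4a = 68
byte 2: 23 XOR ed = ce
byte 3: 9e XOR 8b = 15
byte 4: b5 XOR 8a = 3f
byte 5: 21 XOR db = fa
byte 6: 46 XOR 63 = 25
byte 7: fe XOR b5 = 4b
byte 8: 5e XOR 38 = 66
byte 9: 86 XOR cd = 4b

4d 68 ce 15 3f fa 25 4b 66 4b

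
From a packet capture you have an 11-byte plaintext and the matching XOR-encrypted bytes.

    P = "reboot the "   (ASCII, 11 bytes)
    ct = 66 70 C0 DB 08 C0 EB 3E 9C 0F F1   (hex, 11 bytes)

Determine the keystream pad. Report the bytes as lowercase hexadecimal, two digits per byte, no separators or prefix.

1415a2b467b4cb4af46ad1

Since ct = P ⊕ pad, XORing both sides with P gives pad = P ⊕ ct.
72 ^ 66 = 14
65 ^ 70 = 15
62 ^ c0 = a2
6f ^ db = b4
6f ^ 08 = 67
74 ^ c0 = b4
20 ^ eb = cb
74 ^ 3e = 4a
68 ^ 9c = f4
65 ^ 0f = 6a
20 ^ f1 = d1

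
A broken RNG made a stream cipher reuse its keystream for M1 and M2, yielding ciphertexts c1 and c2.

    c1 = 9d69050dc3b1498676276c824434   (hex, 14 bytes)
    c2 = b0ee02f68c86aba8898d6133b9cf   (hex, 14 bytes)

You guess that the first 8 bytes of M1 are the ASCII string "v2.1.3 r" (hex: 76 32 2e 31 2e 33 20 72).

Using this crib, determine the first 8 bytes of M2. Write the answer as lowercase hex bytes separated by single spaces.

First, c1 ⊕ c2 = (M1 ⊕ K) ⊕ (M2 ⊕ K) = M1 ⊕ M2, so the key drops out. Then M2 = (M1 ⊕ M2) ⊕ M1 over the first 8 bytes.
byte 0: (9d ⊕ b0) ⊕ 76 = 2d ⊕ 76 = 5b
byte 1: (69 ⊕ ee) ⊕ 32 = 87 ⊕ 32 = b5
byte 2: (05 ⊕ 02) ⊕ 2e = 07 ⊕ 2e = 29
byte 3: (0d ⊕ f6) ⊕ 31 = fb ⊕ 31 = ca
byte 4: (c3 ⊕ 8c) ⊕ 2e = 4f ⊕ 2e = 61
byte 5: (b1 ⊕ 86) ⊕ 33 = 37 ⊕ 33 = 04
byte 6: (49 ⊕ ab) ⊕ 20 = e2 ⊕ 20 = c2
byte 7: (86 ⊕ a8) ⊕ 72 = 2e ⊕ 72 = 5c

5b b5 29 ca 61 04 c2 5c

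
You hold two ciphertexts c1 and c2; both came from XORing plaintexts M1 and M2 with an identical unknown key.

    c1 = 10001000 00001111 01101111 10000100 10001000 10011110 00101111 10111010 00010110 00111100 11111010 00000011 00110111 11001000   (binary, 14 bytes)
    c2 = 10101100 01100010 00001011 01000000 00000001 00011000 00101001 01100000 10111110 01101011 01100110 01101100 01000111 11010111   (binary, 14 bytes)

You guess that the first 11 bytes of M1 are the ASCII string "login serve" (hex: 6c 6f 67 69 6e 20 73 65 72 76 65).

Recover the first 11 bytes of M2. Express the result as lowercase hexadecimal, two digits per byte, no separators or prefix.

First, c1 ⊕ c2 = (M1 ⊕ K) ⊕ (M2 ⊕ K) = M1 ⊕ M2, so the key drops out. Then M2 = (M1 ⊕ M2) ⊕ M1 over the first 11 bytes.
byte 0: (88 XOR ac) XOR 6c = 24 XOR 6c = 48
byte 1: (0f XOR 62) XOR 6f = 6d XOR 6f = 02
byte 2: (6f XOR 0b) XOR 67 = 64 XOR 67 = 03
byte 3: (84 XOR 40) XOR 69 = c4 XOR 69 = ad
byte 4: (88 XOR 01) XOR 6e = 89 XOR 6e = e7
byte 5: (9e XOR 18) XOR 20 = 86 XOR 20 = a6
byte 6: (2f XOR 29) XOR 73 = 06 XOR 73 = 75
byte 7: (ba XOR 60) XOR 65 = da XOR 65 = bf
byte 8: (16 XOR be) XOR 72 = a8 XOR 72 = da
byte 9: (3c XOR 6b) XOR 76 = 57 XOR 76 = 21
byte 10: (fa XOR 66) XOR 65 = 9c XOR 65 = f9

480203ade7a675bfda21f9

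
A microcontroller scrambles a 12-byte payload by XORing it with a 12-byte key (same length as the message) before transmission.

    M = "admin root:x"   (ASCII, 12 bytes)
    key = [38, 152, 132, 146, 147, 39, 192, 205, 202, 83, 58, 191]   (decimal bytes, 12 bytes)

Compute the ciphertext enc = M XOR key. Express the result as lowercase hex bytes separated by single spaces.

 97 ^  38 =  71
100 ^ 152 = 252
109 ^ 132 = 233
105 ^ 146 = 251
110 ^ 147 = 253
 32 ^  39 =   7
114 ^ 192 = 178
111 ^ 205 = 162
111 ^ 202 = 165
116 ^  83 =  39
 58 ^  58 =   0
120 ^ 191 = 199

47 fc e9 fb fd 07 b2 a2 a5 27 00 c7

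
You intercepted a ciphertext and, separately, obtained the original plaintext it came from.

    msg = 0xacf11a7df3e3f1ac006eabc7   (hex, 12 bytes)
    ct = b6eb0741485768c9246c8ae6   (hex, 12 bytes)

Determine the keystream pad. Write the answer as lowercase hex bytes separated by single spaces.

1a 1a 1d 3c bb b4 99 65 24 02 21 21

Since ct = msg ⊕ pad, XORing both sides with msg gives pad = msg ⊕ ct.
10101100 ^ 10110110 = 00011010
11110001 ^ 11101011 = 00011010
00011010 ^ 00000111 = 00011101
01111101 ^ 01000001 = 00111100
11110011 ^ 01001000 = 10111011
11100011 ^ 01010111 = 10110100
11110001 ^ 01101000 = 10011001
10101100 ^ 11001001 = 01100101
00000000 ^ 00100100 = 00100100
01101110 ^ 01101100 = 00000010
10101011 ^ 10001010 = 00100001
11000111 ^ 11100110 = 00100001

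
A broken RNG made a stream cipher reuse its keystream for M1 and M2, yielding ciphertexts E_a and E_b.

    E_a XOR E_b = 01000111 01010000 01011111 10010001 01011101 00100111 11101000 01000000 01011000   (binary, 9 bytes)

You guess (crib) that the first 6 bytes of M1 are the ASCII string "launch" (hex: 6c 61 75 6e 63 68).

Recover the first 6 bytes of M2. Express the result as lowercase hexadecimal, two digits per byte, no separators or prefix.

2b312aff3e4f

Since E_a ⊕ E_b = M1 ⊕ M2, XORing with the guessed M1 bytes yields the corresponding M2 bytes: M2 = (E_a ⊕ E_b) ⊕ M1.
47 XOR 6c = 2b
50 XOR 61 = 31
5f XOR 75 = 2a
91 XOR 6e = ff
5d XOR 63 = 3e
27 XOR 68 = 4f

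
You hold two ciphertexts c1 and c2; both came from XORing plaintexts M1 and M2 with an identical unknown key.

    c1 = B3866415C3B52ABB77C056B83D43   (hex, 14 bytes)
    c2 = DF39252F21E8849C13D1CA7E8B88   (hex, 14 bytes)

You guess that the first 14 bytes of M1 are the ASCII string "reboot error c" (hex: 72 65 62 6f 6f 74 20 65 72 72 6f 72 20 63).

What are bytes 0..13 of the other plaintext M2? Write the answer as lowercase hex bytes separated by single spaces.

First, c1 ⊕ c2 = (M1 ⊕ K) ⊕ (M2 ⊕ K) = M1 ⊕ M2, so the key drops out. Then M2 = (M1 ⊕ M2) ⊕ M1 over the first 14 bytes.
byte 0: (b3 ^ df) ^ 72 = 6c ^ 72 = 1e
byte 1: (86 ^ 39) ^ 65 = bf ^ 65 = da
byte 2: (64 ^ 25) ^ 62 = 41 ^ 62 = 23
byte 3: (15 ^ 2f) ^ 6f = 3a ^ 6f = 55
byte 4: (c3 ^ 21) ^ 6f = e2 ^ 6f = 8d
byte 5: (b5 ^ e8) ^ 74 = 5d ^ 74 = 29
byte 6: (2a ^ 84) ^ 20 = ae ^ 20 = 8e
byte 7: (bb ^ 9c) ^ 65 = 27 ^ 65 = 42
byte 8: (77 ^ 13) ^ 72 = 64 ^ 72 = 16
byte 9: (c0 ^ d1) ^ 72 = 11 ^ 72 = 63
byte 10: (56 ^ ca) ^ 6f = 9c ^ 6f = f3
byte 11: (b8 ^ 7e) ^ 72 = c6 ^ 72 = b4
byte 12: (3d ^ 8b) ^ 20 = b6 ^ 20 = 96
byte 13: (43 ^ 88) ^ 63 = cb ^ 63 = a8

1e da 23 55 8d 29 8e 42 16 63 f3 b4 96 a8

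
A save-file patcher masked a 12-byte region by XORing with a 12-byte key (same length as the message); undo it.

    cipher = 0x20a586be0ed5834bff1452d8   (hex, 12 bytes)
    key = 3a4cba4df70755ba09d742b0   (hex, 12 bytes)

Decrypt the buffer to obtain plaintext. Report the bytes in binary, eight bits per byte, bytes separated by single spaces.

XOR is its own inverse, so applying the key byte-wise gives the result directly.
00100000 ^ 00111010 = 00011010
10100101 ^ 01001100 = 11101001
10000110 ^ 10111010 = 00111100
10111110 ^ 01001101 = 11110011
00001110 ^ 11110111 = 11111001
11010101 ^ 00000111 = 11010010
10000011 ^ 01010101 = 11010110
01001011 ^ 10111010 = 11110001
11111111 ^ 00001001 = 11110110
00010100 ^ 11010111 = 11000011
01010010 ^ 01000010 = 00010000
11011000 ^ 10110000 = 01101000

00011010 11101001 00111100 11110011 11111001 11010010 11010110 11110001 11110110 11000011 00010000 01101000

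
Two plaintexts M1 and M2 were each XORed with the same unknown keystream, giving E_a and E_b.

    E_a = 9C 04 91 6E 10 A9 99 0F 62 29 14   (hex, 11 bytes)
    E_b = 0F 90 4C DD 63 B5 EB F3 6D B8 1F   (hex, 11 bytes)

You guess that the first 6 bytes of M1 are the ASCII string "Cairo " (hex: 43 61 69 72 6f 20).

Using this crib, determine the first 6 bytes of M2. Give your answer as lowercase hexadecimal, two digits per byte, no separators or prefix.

First, E_a ⊕ E_b = (M1 ⊕ K) ⊕ (M2 ⊕ K) = M1 ⊕ M2, so the key drops out. Then M2 = (M1 ⊕ M2) ⊕ M1 over the first 6 bytes.
byte 0: (9c ^ 0f) ^ 43 = 93 ^ 43 = d0
byte 1: (04 ^ 90) ^ 61 = 94 ^ 61 = f5
byte 2: (91 ^ 4c) ^ 69 = dd ^ 69 = b4
byte 3: (6e ^ dd) ^ 72 = b3 ^ 72 = c1
byte 4: (10 ^ 63) ^ 6f = 73 ^ 6f = 1c
byte 5: (a9 ^ b5) ^ 20 = 1c ^ 20 = 3c

d0f5b4c11c3c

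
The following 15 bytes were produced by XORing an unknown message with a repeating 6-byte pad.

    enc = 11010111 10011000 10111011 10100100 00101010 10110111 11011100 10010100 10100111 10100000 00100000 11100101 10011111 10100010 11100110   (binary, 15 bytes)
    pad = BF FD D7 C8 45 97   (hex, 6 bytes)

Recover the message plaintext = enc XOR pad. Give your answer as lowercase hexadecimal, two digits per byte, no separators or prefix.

The 6-byte key repeats, so the effective keystream is bf fd d7 c8 45 97 bf fd d7 c8 45 97 bf fd d7.
byte 0: d7 ⊕ bf = 68
byte 1: 98 ⊕ fd = 65
byte 2: bb ⊕ d7 = 6c
byte 3: a4 ⊕ c8 = 6c
byte 4: 2a ⊕ 45 = 6f
byte 5: b7 ⊕ 97 = 20
byte 6: dc ⊕ bf = 63
byte 7: 94 ⊕ fd = 69
byte 8: a7 ⊕ d7 = 70
byte 9: a0 ⊕ c8 = 68
byte 10: 20 ⊕ 45 = 65
byte 11: e5 ⊕ 97 = 72
byte 12: 9f ⊕ bf = 20
byte 13: a2 ⊕ fd = 5f
byte 14: e6 ⊕ d7 = 31

68656c6c6f20636970686572205f31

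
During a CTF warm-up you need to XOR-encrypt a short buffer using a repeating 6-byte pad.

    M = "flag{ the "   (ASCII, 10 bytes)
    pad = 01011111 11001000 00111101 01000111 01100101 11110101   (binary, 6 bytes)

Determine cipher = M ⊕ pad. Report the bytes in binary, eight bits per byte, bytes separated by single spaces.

00111001 10100100 01011100 00100000 00011110 11010101 00101011 10100000 01011000 01100111

The 6-byte key repeats, so the effective keystream is 5f c8 3d 47 65 f5 5f c8 3d 47.
byte 0: 66 XOR 5f = 39
byte 1: 6c XOR c8 = a4
byte 2: 61 XOR 3d = 5c
byte 3: 67 XOR 47 = 20
byte 4: 7b XOR 65 = 1e
byte 5: 20 XOR f5 = d5
byte 6: 74 XOR 5f = 2b
byte 7: 68 XOR c8 = a0
byte 8: 65 XOR 3d = 58
byte 9: 20 XOR 47 = 67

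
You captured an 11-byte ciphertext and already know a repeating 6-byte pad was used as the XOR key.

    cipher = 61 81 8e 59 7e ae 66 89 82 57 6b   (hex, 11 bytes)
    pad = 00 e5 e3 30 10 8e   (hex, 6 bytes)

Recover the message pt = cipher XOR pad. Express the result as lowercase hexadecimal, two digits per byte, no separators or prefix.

61646d696e20666c61677b

The 6-byte key repeats, so the effective keystream is 00 e5 e3 30 10 8e 00 e5 e3 30 10.
byte 0: 61 ^ 00 = 61
byte 1: 81 ^ e5 = 64
byte 2: 8e ^ e3 = 6d
byte 3: 59 ^ 30 = 69
byte 4: 7e ^ 10 = 6e
byte 5: ae ^ 8e = 20
byte 6: 66 ^ 00 = 66
byte 7: 89 ^ e5 = 6c
byte 8: 82 ^ e3 = 61
byte 9: 57 ^ 30 = 67
byte 10: 6b ^ 10 = 7b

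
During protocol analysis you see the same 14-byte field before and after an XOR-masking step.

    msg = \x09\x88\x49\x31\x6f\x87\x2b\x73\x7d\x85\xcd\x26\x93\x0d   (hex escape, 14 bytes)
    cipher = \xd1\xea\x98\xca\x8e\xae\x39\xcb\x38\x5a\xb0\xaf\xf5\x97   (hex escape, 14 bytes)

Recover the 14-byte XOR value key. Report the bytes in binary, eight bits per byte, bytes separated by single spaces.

11011000 01100010 11010001 11111011 11100001 00101001 00010010 10111000 01000101 11011111 01111101 10001001 01100110 10011010

Since cipher = msg ⊕ key, XORing both sides with msg gives key = msg ⊕ cipher.
09 ⊕ d1 = d8
88 ⊕ ea = 62
49 ⊕ 98 = d1
31 ⊕ ca = fb
6f ⊕ 8e = e1
87 ⊕ ae = 29
2b ⊕ 39 = 12
73 ⊕ cb = b8
7d ⊕ 38 = 45
85 ⊕ 5a = df
cd ⊕ b0 = 7d
26 ⊕ af = 89
93 ⊕ f5 = 66
0d ⊕ 97 = 9a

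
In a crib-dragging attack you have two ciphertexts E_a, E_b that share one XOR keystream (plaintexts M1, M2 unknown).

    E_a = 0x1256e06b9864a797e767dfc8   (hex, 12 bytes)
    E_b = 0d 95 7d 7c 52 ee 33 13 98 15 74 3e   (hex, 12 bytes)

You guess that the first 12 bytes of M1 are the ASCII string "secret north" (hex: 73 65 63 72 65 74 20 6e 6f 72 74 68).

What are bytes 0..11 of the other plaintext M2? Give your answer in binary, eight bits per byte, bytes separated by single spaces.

First, E_a ⊕ E_b = (M1 ⊕ K) ⊕ (M2 ⊕ K) = M1 ⊕ M2, so the key drops out. Then M2 = (M1 ⊕ M2) ⊕ M1 over the first 12 bytes.
byte 0: (12 xor 0d) xor 73 = 1f xor 73 = 6c
byte 1: (56 xor 95) xor 65 = c3 xor 65 = a6
byte 2: (e0 xor 7d) xor 63 = 9d xor 63 = fe
byte 3: (6b xor 7c) xor 72 = 17 xor 72 = 65
byte 4: (98 xor 52) xor 65 = ca xor 65 = af
byte 5: (64 xor ee) xor 74 = 8a xor 74 = fe
byte 6: (a7 xor 33) xor 20 = 94 xor 20 = b4
byte 7: (97 xor 13) xor 6e = 84 xor 6e = ea
byte 8: (e7 xor 98) xor 6f = 7f xor 6f = 10
byte 9: (67 xor 15) xor 72 = 72 xor 72 = 00
byte 10: (df xor 74) xor 74 = ab xor 74 = df
byte 11: (c8 xor 3e) xor 68 = f6 xor 68 = 9e

01101100 10100110 11111110 01100101 10101111 11111110 10110100 11101010 00010000 00000000 11011111 10011110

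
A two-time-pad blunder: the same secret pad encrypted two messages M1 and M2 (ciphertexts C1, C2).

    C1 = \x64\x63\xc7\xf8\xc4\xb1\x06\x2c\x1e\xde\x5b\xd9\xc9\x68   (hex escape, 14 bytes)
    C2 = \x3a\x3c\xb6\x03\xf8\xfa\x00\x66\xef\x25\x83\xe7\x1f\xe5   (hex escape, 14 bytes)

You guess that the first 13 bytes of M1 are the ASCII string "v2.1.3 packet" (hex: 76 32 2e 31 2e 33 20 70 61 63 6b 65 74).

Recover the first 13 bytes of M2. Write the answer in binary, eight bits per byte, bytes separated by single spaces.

00101000 01101101 01011111 11001010 00010010 01111000 00100110 00111010 10010000 10011000 10110011 01011011 10100010

First, C1 ⊕ C2 = (M1 ⊕ K) ⊕ (M2 ⊕ K) = M1 ⊕ M2, so the key drops out. Then M2 = (M1 ⊕ M2) ⊕ M1 over the first 13 bytes.
byte 0: (64 ⊕ 3a) ⊕ 76 = 5e ⊕ 76 = 28
byte 1: (63 ⊕ 3c) ⊕ 32 = 5f ⊕ 32 = 6d
byte 2: (c7 ⊕ b6) ⊕ 2e = 71 ⊕ 2e = 5f
byte 3: (f8 ⊕ 03) ⊕ 31 = fb ⊕ 31 = ca
byte 4: (c4 ⊕ f8) ⊕ 2e = 3c ⊕ 2e = 12
byte 5: (b1 ⊕ fa) ⊕ 33 = 4b ⊕ 33 = 78
byte 6: (06 ⊕ 00) ⊕ 20 = 06 ⊕ 20 = 26
byte 7: (2c ⊕ 66) ⊕ 70 = 4a ⊕ 70 = 3a
byte 8: (1e ⊕ ef) ⊕ 61 = f1 ⊕ 61 = 90
byte 9: (de ⊕ 25) ⊕ 63 = fb ⊕ 63 = 98
byte 10: (5b ⊕ 83) ⊕ 6b = d8 ⊕ 6b = b3
byte 11: (d9 ⊕ e7) ⊕ 65 = 3e ⊕ 65 = 5b
byte 12: (c9 ⊕ 1f) ⊕ 74 = d6 ⊕ 74 = a2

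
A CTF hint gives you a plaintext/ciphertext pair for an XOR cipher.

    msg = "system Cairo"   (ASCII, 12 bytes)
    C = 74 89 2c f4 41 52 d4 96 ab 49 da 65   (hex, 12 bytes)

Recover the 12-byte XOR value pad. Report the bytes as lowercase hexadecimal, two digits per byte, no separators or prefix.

07f05f80243ff4d5ca20a80a

Since C = msg ⊕ pad, XORing both sides with msg gives pad = msg ⊕ C.
115 ⊕ 116 =   7
121 ⊕ 137 = 240
115 ⊕  44 =  95
116 ⊕ 244 = 128
101 ⊕  65 =  36
109 ⊕  82 =  63
 32 ⊕ 212 = 244
 67 ⊕ 150 = 213
 97 ⊕ 171 = 202
105 ⊕  73 =  32
114 ⊕ 218 = 168
111 ⊕ 101 =  10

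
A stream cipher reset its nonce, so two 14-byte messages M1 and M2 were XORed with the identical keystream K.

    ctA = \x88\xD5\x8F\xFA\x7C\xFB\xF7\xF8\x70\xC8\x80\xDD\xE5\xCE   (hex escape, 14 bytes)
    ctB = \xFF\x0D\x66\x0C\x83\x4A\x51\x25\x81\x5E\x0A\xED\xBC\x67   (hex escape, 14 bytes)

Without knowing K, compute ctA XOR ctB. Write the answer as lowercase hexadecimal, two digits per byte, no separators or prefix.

ctA ⊕ ctB = (M1 ⊕ K) ⊕ (M2 ⊕ K) = M1 ⊕ M2 — the shared key cancels under XOR.
88 xor ff = 77
d5 xor 0d = d8
8f xor 66 = e9
fa xor 0c = f6
7c xor 83 = ff
fb xor 4a = b1
f7 xor 51 = a6
f8 xor 25 = dd
70 xor 81 = f1
c8 xor 5e = 96
80 xor 0a = 8a
dd xor ed = 30
e5 xor bc = 59
ce xor 67 = a9

77d8e9f6ffb1a6ddf1968a3059a9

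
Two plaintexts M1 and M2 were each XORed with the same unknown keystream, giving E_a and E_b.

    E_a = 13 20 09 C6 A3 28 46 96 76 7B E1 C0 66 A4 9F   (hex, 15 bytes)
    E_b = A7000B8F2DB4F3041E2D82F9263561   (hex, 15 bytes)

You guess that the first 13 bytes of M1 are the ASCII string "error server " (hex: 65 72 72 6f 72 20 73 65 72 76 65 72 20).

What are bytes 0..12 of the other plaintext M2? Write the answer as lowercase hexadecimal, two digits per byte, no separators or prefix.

d1527026fcbcc6f71a20064b60

First, E_a ⊕ E_b = (M1 ⊕ K) ⊕ (M2 ⊕ K) = M1 ⊕ M2, so the key drops out. Then M2 = (M1 ⊕ M2) ⊕ M1 over the first 13 bytes.
byte 0: (13 xor a7) xor 65 = b4 xor 65 = d1
byte 1: (20 xor 00) xor 72 = 20 xor 72 = 52
byte 2: (09 xor 0b) xor 72 = 02 xor 72 = 70
byte 3: (c6 xor 8f) xor 6f = 49 xor 6f = 26
byte 4: (a3 xor 2d) xor 72 = 8e xor 72 = fc
byte 5: (28 xor b4) xor 20 = 9c xor 20 = bc
byte 6: (46 xor f3) xor 73 = b5 xor 73 = c6
byte 7: (96 xor 04) xor 65 = 92 xor 65 = f7
byte 8: (76 xor 1e) xor 72 = 68 xor 72 = 1a
byte 9: (7b xor 2d) xor 76 = 56 xor 76 = 20
byte 10: (e1 xor 82) xor 65 = 63 xor 65 = 06
byte 11: (c0 xor f9) xor 72 = 39 xor 72 = 4b
byte 12: (66 xor 26) xor 20 = 40 xor 20 = 60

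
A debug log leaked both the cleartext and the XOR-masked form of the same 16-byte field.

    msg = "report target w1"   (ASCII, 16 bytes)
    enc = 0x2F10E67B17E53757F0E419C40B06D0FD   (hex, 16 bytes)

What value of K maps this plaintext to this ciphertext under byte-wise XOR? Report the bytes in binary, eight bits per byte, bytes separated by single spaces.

Since enc = msg ⊕ K, XORing both sides with msg gives K = msg ⊕ enc.
byte 0: 72 ^ 2f = 5d
byte 1: 65 ^ 10 = 75
byte 2: 70 ^ e6 = 96
byte 3: 6f ^ 7b = 14
byte 4: 72 ^ 17 = 65
byte 5: 74 ^ e5 = 91
byte 6: 20 ^ 37 = 17
byte 7: 74 ^ 57 = 23
byte 8: 61 ^ f0 = 91
byte 9: 72 ^ e4 = 96
byte 10: 67 ^ 19 = 7e
byte 11: 65 ^ c4 = a1
byte 12: 74 ^ 0b = 7f
byte 13: 20 ^ 06 = 26
byte 14: 77 ^ d0 = a7
byte 15: 31 ^ fd = cc

01011101 01110101 10010110 00010100 01100101 10010001 00010111 00100011 10010001 10010110 01111110 10100001 01111111 00100110 10100111 11001100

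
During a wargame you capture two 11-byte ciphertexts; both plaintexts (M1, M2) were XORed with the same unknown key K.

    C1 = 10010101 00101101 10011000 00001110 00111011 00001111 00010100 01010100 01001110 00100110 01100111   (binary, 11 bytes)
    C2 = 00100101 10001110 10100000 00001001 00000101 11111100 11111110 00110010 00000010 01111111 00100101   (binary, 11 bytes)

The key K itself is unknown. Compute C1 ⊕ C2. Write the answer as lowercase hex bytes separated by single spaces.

C1 ⊕ C2 = (M1 ⊕ K) ⊕ (M2 ⊕ K) = M1 ⊕ M2 — the shared key cancels under XOR.
byte 0: 95 XOR 25 = b0
byte 1: 2d XOR 8e = a3
byte 2: 98 XOR a0 = 38
byte 3: 0e XOR 09 = 07
byte 4: 3b XOR 05 = 3e
byte 5: 0f XOR fc = f3
byte 6: 14 XOR fe = ea
byte 7: 54 XOR 32 = 66
byte 8: 4e XOR 02 = 4c
byte 9: 26 XOR 7f = 59
byte 10: 67 XOR 25 = 42

b0 a3 38 07 3e f3 ea 66 4c 59 42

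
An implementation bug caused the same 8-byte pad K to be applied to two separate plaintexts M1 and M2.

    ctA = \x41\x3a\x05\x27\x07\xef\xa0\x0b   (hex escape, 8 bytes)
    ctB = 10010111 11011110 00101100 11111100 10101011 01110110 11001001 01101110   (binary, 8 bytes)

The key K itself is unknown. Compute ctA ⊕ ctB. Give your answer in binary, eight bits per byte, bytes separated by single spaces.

11010110 11100100 00101001 11011011 10101100 10011001 01101001 01100101

ctA ⊕ ctB = (M1 ⊕ K) ⊕ (M2 ⊕ K) = M1 ⊕ M2 — the shared key cancels under XOR.
byte 0: 01000001 ⊕ 10010111 = 11010110
byte 1: 00111010 ⊕ 11011110 = 11100100
byte 2: 00000101 ⊕ 00101100 = 00101001
byte 3: 00100111 ⊕ 11111100 = 11011011
byte 4: 00000111 ⊕ 10101011 = 10101100
byte 5: 11101111 ⊕ 01110110 = 10011001
byte 6: 10100000 ⊕ 11001001 = 01101001
byte 7: 00001011 ⊕ 01101110 = 01100101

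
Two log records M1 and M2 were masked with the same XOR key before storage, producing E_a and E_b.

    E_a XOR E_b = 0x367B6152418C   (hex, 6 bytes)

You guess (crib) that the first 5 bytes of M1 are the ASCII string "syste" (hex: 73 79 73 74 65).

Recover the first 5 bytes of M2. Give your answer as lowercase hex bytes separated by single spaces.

45 02 12 26 24

Since E_a ⊕ E_b = M1 ⊕ M2, XORing with the guessed M1 bytes yields the corresponding M2 bytes: M2 = (E_a ⊕ E_b) ⊕ M1.
00110110 XOR 01110011 = 01000101
01111011 XOR 01111001 = 00000010
01100001 XOR 01110011 = 00010010
01010010 XOR 01110100 = 00100110
01000001 XOR 01100101 = 00100100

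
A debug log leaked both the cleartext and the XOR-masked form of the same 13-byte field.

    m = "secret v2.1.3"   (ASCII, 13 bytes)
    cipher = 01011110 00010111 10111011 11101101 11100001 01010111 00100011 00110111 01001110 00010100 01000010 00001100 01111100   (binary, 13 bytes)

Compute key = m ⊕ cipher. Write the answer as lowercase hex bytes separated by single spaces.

Since cipher = m ⊕ key, XORing both sides with m gives key = m ⊕ cipher.
01110011 ⊕ 01011110 = 00101101
01100101 ⊕ 00010111 = 01110010
01100011 ⊕ 10111011 = 11011000
01110010 ⊕ 11101101 = 10011111
01100101 ⊕ 11100001 = 10000100
01110100 ⊕ 01010111 = 00100011
00100000 ⊕ 00100011 = 00000011
01110110 ⊕ 00110111 = 01000001
00110010 ⊕ 01001110 = 01111100
00101110 ⊕ 00010100 = 00111010
00110001 ⊕ 01000010 = 01110011
00101110 ⊕ 00001100 = 00100010
00110011 ⊕ 01111100 = 01001111

2d 72 d8 9f 84 23 03 41 7c 3a 73 22 4f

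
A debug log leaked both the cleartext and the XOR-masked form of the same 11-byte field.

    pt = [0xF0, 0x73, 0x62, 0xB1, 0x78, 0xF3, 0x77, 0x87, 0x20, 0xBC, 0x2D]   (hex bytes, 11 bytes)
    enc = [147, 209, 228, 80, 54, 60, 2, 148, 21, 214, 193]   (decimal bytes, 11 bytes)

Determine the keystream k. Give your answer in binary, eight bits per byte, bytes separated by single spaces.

Since enc = pt ⊕ k, XORing both sides with pt gives k = pt ⊕ enc.
byte 0: f0 xor 93 = 63
byte 1: 73 xor d1 = a2
byte 2: 62 xor e4 = 86
byte 3: b1 xor 50 = e1
byte 4: 78 xor 36 = 4e
byte 5: f3 xor 3c = cf
byte 6: 77 xor 02 = 75
byte 7: 87 xor 94 = 13
byte 8: 20 xor 15 = 35
byte 9: bc xor d6 = 6a
byte 10: 2d xor c1 = ec

01100011 10100010 10000110 11100001 01001110 11001111 01110101 00010011 00110101 01101010 11101100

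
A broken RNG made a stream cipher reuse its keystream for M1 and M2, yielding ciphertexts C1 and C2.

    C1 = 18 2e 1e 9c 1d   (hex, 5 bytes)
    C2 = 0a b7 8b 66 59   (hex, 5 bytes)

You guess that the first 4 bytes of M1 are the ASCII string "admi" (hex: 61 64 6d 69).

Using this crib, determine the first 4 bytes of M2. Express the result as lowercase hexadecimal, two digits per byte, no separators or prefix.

First, C1 ⊕ C2 = (M1 ⊕ K) ⊕ (M2 ⊕ K) = M1 ⊕ M2, so the key drops out. Then M2 = (M1 ⊕ M2) ⊕ M1 over the first 4 bytes.
byte 0: (18 ^ 0a) ^ 61 = 12 ^ 61 = 73
byte 1: (2e ^ b7) ^ 64 = 99 ^ 64 = fd
byte 2: (1e ^ 8b) ^ 6d = 95 ^ 6d = f8
byte 3: (9c ^ 66) ^ 69 = fa ^ 69 = 93

73fdf893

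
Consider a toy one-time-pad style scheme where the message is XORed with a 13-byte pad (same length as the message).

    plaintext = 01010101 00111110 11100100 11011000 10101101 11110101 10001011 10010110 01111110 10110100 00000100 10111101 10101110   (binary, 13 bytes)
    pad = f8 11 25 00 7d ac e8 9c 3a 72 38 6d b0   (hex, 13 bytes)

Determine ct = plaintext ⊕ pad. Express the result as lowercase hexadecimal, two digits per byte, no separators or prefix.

XOR is its own inverse, so applying the key byte-wise gives the result directly.
55 ^ f8 = ad
3e ^ 11 = 2f
e4 ^ 25 = c1
d8 ^ 00 = d8
ad ^ 7d = d0
f5 ^ ac = 59
8b ^ e8 = 63
96 ^ 9c = 0a
7e ^ 3a = 44
b4 ^ 72 = c6
04 ^ 38 = 3c
bd ^ 6d = d0
ae ^ b0 = 1e

ad2fc1d8d059630a44c63cd01e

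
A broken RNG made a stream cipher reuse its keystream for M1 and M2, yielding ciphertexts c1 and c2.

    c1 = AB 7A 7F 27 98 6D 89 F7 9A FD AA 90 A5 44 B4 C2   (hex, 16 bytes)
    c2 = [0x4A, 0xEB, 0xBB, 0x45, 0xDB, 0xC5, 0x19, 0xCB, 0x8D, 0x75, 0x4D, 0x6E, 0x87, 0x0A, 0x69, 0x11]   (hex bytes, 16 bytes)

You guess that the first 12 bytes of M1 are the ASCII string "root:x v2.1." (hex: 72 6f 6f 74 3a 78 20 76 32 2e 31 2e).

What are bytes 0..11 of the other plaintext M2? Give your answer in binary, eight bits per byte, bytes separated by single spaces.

10010011 11111110 10101011 00010110 01111001 11010000 10110000 01001010 00100101 10100110 11010110 11010000

First, c1 ⊕ c2 = (M1 ⊕ K) ⊕ (M2 ⊕ K) = M1 ⊕ M2, so the key drops out. Then M2 = (M1 ⊕ M2) ⊕ M1 over the first 12 bytes.
byte 0: (ab xor 4a) xor 72 = e1 xor 72 = 93
byte 1: (7a xor eb) xor 6f = 91 xor 6f = fe
byte 2: (7f xor bb) xor 6f = c4 xor 6f = ab
byte 3: (27 xor 45) xor 74 = 62 xor 74 = 16
byte 4: (98 xor db) xor 3a = 43 xor 3a = 79
byte 5: (6d xor c5) xor 78 = a8 xor 78 = d0
byte 6: (89 xor 19) xor 20 = 90 xor 20 = b0
byte 7: (f7 xor cb) xor 76 = 3c xor 76 = 4a
byte 8: (9a xor 8d) xor 32 = 17 xor 32 = 25
byte 9: (fd xor 75) xor 2e = 88 xor 2e = a6
byte 10: (aa xor 4d) xor 31 = e7 xor 31 = d6
byte 11: (90 xor 6e) xor 2e = fe xor 2e = d0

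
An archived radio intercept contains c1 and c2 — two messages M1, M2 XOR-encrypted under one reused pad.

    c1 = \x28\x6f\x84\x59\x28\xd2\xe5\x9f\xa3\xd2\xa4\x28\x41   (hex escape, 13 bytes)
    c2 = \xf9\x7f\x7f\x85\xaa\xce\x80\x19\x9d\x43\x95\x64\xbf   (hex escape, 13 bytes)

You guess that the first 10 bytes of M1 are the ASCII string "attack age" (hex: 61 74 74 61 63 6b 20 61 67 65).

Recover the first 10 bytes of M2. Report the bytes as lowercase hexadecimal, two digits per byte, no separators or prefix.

b0648fbde17745e759f4

First, c1 ⊕ c2 = (M1 ⊕ K) ⊕ (M2 ⊕ K) = M1 ⊕ M2, so the key drops out. Then M2 = (M1 ⊕ M2) ⊕ M1 over the first 10 bytes.
byte 0: (28 ^ f9) ^ 61 = d1 ^ 61 = b0
byte 1: (6f ^ 7f) ^ 74 = 10 ^ 74 = 64
byte 2: (84 ^ 7f) ^ 74 = fb ^ 74 = 8f
byte 3: (59 ^ 85) ^ 61 = dc ^ 61 = bd
byte 4: (28 ^ aa) ^ 63 = 82 ^ 63 = e1
byte 5: (d2 ^ ce) ^ 6b = 1c ^ 6b = 77
byte 6: (e5 ^ 80) ^ 20 = 65 ^ 20 = 45
byte 7: (9f ^ 19) ^ 61 = 86 ^ 61 = e7
byte 8: (a3 ^ 9d) ^ 67 = 3e ^ 67 = 59
byte 9: (d2 ^ 43) ^ 65 = 91 ^ 65 = f4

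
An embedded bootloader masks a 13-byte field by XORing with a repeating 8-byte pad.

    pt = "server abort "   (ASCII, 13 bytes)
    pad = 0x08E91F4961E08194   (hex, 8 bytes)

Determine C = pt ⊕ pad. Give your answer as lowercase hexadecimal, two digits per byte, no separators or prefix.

7b8c6d3f0492a1f56a866d3d41

The 8-byte key repeats, so the effective keystream is 08 e9 1f 49 61 e0 81 94 08 e9 1f 49 61.
byte 0: 73 ⊕ 08 = 7b
byte 1: 65 ⊕ e9 = 8c
byte 2: 72 ⊕ 1f = 6d
byte 3: 76 ⊕ 49 = 3f
byte 4: 65 ⊕ 61 = 04
byte 5: 72 ⊕ e0 = 92
byte 6: 20 ⊕ 81 = a1
byte 7: 61 ⊕ 94 = f5
byte 8: 62 ⊕ 08 = 6a
byte 9: 6f ⊕ e9 = 86
byte 10: 72 ⊕ 1f = 6d
byte 11: 74 ⊕ 49 = 3d
byte 12: 20 ⊕ 61 = 41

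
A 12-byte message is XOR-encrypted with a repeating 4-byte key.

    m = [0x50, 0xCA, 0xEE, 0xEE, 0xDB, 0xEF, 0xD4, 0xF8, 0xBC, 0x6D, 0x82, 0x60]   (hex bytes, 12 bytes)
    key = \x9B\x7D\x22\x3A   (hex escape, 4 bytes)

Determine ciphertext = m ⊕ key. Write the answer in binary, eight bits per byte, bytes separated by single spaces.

11001011 10110111 11001100 11010100 01000000 10010010 11110110 11000010 00100111 00010000 10100000 01011010

The 4-byte key repeats, so the effective keystream is 9b 7d 22 3a 9b 7d 22 3a 9b 7d 22 3a.
byte 0: 50 ^ 9b = cb
byte 1: ca ^ 7d = b7
byte 2: ee ^ 22 = cc
byte 3: ee ^ 3a = d4
byte 4: db ^ 9b = 40
byte 5: ef ^ 7d = 92
byte 6: d4 ^ 22 = f6
byte 7: f8 ^ 3a = c2
byte 8: bc ^ 9b = 27
byte 9: 6d ^ 7d = 10
byte 10: 82 ^ 22 = a0
byte 11: 60 ^ 3a = 5a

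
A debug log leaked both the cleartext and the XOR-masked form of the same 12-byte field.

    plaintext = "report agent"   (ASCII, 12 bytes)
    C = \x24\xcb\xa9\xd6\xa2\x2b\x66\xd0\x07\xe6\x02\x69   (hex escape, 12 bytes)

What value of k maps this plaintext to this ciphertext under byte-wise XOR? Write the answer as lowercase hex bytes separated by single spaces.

56 ae d9 b9 d0 5f 46 b1 60 83 6c 1d

Since C = plaintext ⊕ k, XORing both sides with plaintext gives k = plaintext ⊕ C.
72 ^ 24 = 56
65 ^ cb = ae
70 ^ a9 = d9
6f ^ d6 = b9
72 ^ a2 = d0
74 ^ 2b = 5f
20 ^ 66 = 46
61 ^ d0 = b1
67 ^ 07 = 60
65 ^ e6 = 83
6e ^ 02 = 6c
74 ^ 69 = 1d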